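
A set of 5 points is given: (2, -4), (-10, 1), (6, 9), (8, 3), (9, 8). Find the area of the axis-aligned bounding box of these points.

x ranges over [-10, 9], width 19.
y ranges over [-4, 9], height 13.
Area = 19 × 13 = 247.

247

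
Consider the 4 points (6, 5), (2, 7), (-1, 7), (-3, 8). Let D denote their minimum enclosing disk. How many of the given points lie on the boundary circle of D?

2

By Welzl's lemma the MEC is supported by two points (diametrically opposite) or three points (on a circumcircle).
The farthest pair is (6, 5)–(-3, 8) with squared distance 90. The circle on this segment as diameter has centre (1.5, 6.5) and r² = 90/4 = 22.5.
Check (2, 7): distance² to centre = 0.5 ≤ 22.5, so it lies inside.
All remaining points lie in this disk, and no smaller disk contains both endpoints, so this is the minimum enclosing circle.
The points at distance exactly r from the centre are (6, 5), (-3, 8) — 2 points.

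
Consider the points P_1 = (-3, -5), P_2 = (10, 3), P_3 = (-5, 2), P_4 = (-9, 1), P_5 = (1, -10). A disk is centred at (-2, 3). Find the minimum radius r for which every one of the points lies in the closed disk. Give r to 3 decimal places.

13.342

The required radius is the distance from (-2, 3) to the farthest point.
Squared distances: 65, 144, 10, 53, 178.
Maximum is 178, attained at P_5.
r = √178 ≈ 13.342.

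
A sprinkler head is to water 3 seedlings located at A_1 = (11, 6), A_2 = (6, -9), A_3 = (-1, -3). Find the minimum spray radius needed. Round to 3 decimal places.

Side lengths²: A_1A_2² = 250, A_1A_3² = 225, A_2A_3² = 85.
Since A_1A_2² = 250 < 225 + 85 = 310, the triangle is acute, so the smallest enclosing circle is the circumcircle.
Circumcentre = (41/6, -17/18), r² = 10625/162.
r = √(10625/162) ≈ 8.099.

8.099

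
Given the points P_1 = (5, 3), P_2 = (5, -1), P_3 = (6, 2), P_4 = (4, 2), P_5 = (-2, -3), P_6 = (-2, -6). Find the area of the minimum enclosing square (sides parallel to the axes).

81

The bounding box has width 8 and height 9.
An axis-aligned square enclosing the set must have side ≥ max(width, height).
So the minimum side is max(8, 9) = 9.
Area = 9² = 81.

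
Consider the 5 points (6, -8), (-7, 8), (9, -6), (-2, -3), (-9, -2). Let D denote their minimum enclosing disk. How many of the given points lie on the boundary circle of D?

2

The minimum enclosing circle of a finite set is fixed by two of the points (as a diameter) or three (as a circumcircle).
The farthest pair is (-7, 8)–(9, -6) with squared distance 452. The circle on this segment as diameter has centre (1, 1) and r² = 452/4 = 113.
Check (6, -8): distance² to centre = 106 ≤ 113, so it lies inside.
All remaining points lie in this disk, and no smaller disk contains both endpoints, so this is the minimum enclosing circle.
The points at distance exactly r from the centre are (-7, 8), (9, -6) — 2 points.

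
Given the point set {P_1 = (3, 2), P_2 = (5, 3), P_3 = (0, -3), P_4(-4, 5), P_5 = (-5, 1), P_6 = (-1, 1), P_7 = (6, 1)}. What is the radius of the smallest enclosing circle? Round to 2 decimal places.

By Welzl's lemma the MEC is supported by two points (diametrically opposite) or three points (on a circumcircle).
The minimum enclosing circle is determined by three boundary points: P_4, P_5, P_7.
Their circumcentre is (0.5, 1.75) with r² = 30.8125.
The farthest remaining point P_3 is at distance² 22.8125 ≤ 30.8125.
r = √(30.8125) ≈ 5.55.

5.55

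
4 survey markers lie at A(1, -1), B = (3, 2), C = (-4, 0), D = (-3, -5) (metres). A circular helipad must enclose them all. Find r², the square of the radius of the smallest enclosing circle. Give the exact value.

21.25

By Welzl's lemma the MEC is supported by two points (diametrically opposite) or three points (on a circumcircle).
The farthest pair is B–D with squared distance 85. The circle on this segment as diameter has centre (0, -1.5) and r² = 85/4 = 21.25.
Check A: distance² to centre = 1.25 ≤ 21.25, so it lies inside.
All remaining points lie in this disk, and no smaller disk contains both endpoints, so this is the minimum enclosing circle.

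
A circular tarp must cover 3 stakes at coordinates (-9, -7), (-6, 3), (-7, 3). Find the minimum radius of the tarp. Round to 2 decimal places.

Call the three points A, B, C in the order given.
Side lengths²: AB² = 109, AC² = 104, BC² = 1.
Since AB² = 109 ≥ 104 + 1 = 105, the angle opposite AB is not acute, so the smallest enclosing circle has AB as diameter.
Centre = midpoint of AB = (-7.5, -2), r² = 109/4 = 27.25.
r = √(27.25) ≈ 5.22.

5.22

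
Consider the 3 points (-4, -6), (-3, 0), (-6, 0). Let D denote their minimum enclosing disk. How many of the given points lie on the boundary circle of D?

Call the three points A, B, C in the order given.
Side lengths²: AB² = 37, AC² = 40, BC² = 9.
Since AC² = 40 < 37 + 9 = 46, the triangle is acute, so the smallest enclosing circle is the circumcircle.
Circumcentre = (-4.5, -17/6), r² = 185/18.
The points at distance exactly r from the centre are (-4, -6), (-3, 0), (-6, 0) — 3 points.

3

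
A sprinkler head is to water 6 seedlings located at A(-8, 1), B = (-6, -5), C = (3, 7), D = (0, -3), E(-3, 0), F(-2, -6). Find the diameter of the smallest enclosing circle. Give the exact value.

15

The farthest pair is B–C with squared distance 225. The circle on this segment as diameter has centre (-1.5, 1) and r² = 225/4 = 56.25.
Check A: distance² to centre = 42.25 ≤ 56.25, so it lies inside.
All remaining points lie in this disk, and no smaller disk contains both endpoints, so this is the minimum enclosing circle.
Diameter = 2r = 2√(56.25) = 15.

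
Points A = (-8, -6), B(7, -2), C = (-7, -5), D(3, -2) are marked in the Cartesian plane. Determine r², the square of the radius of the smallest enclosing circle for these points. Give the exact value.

60.25

The farthest pair is A–B with squared distance 241. The circle on this segment as diameter has centre (-0.5, -4) and r² = 241/4 = 60.25.
Check C: distance² to centre = 43.25 ≤ 60.25, so it lies inside.
All remaining points lie in this disk, and no smaller disk contains both endpoints, so this is the minimum enclosing circle.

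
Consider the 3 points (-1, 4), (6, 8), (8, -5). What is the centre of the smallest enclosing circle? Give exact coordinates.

Call the three points A, B, C in the order given.
Side lengths²: AB² = 65, AC² = 162, BC² = 173.
Since BC² = 173 < 162 + 65 = 227, the triangle is acute, so the smallest enclosing circle is the circumcircle.
Circumcentre = (115/22, 27/22), r² = 11245/242.
Centre = (115/22, 27/22).

(115/22, 27/22)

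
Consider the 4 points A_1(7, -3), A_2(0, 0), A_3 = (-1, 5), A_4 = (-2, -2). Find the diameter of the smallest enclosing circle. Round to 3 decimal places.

A smallest enclosing disk is always determined by at most three of the input points on its boundary.
The minimum enclosing circle is determined by three boundary points: A_1, A_3, A_4.
Their circumcentre is (2.875, 0.875) with r² = 32.03125.
The farthest remaining point A_2 is at distance² 9.03125 ≤ 32.03125.
Diameter = 2r = 2√(32.03125) ≈ 11.319.

11.319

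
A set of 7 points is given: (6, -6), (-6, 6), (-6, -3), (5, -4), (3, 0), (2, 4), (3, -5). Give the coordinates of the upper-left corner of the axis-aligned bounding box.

x-range [-6, 6], y-range [-6, 6].
The upper-left corner is (-6, 6).

(-6, 6)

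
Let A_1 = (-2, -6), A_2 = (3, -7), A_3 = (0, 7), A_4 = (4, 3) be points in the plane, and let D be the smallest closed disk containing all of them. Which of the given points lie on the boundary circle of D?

By Welzl's lemma the MEC is supported by two points (diametrically opposite) or three points (on a circumcircle).
The farthest pair is A_2–A_3 with squared distance 205. The circle on this segment as diameter has centre (1.5, 0) and r² = 205/4 = 51.25.
Check A_1: distance² to centre = 48.25 ≤ 51.25, so it lies inside.
All remaining points lie in this disk, and no smaller disk contains both endpoints, so this is the minimum enclosing circle.
The points at distance exactly r from the centre are A_2, A_3 — 2 points.

A_2, A_3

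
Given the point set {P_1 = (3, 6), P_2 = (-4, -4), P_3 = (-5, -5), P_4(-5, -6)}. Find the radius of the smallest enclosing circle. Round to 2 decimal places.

By Welzl's lemma the MEC is supported by two points (diametrically opposite) or three points (on a circumcircle).
The farthest pair is P_1–P_4 with squared distance 208. The circle on this segment as diameter has centre (-1, 0) and r² = 208/4 = 52.
Check P_2: distance² to centre = 25 ≤ 52, so it lies inside.
All remaining points lie in this disk, and no smaller disk contains both endpoints, so this is the minimum enclosing circle.
r = √52 ≈ 7.21.

7.21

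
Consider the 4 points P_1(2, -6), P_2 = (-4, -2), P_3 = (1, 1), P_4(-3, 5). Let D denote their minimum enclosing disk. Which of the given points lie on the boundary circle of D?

The farthest pair is P_1–P_4 with squared distance 146. The circle on this segment as diameter has centre (-0.5, -0.5) and r² = 146/4 = 36.5.
Check P_2: distance² to centre = 14.5 ≤ 36.5, so it lies inside.
All remaining points lie in this disk, and no smaller disk contains both endpoints, so this is the minimum enclosing circle.
The points at distance exactly r from the centre are P_1, P_4 — 2 points.

P_1, P_4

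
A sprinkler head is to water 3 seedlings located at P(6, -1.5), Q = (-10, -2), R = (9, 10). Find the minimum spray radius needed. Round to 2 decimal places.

Side lengths²: PQ² = 256.25, PR² = 141.25, QR² = 505.
Since QR² = 505 ≥ 256.25 + 141.25 = 397.5, the angle opposite QR is not acute, so the smallest enclosing circle has QR as diameter.
Centre = midpoint of QR = (-0.5, 4), r² = 505/4 = 126.25.
r = √(126.25) ≈ 11.24.

11.24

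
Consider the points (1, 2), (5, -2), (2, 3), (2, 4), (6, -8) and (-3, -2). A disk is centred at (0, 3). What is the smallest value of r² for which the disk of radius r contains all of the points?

The required radius is the distance from (0, 3) to the farthest point.
Squared distances: 2, 50, 4, 5, 157, 34.
Maximum is 157, attained at (6, -8).

157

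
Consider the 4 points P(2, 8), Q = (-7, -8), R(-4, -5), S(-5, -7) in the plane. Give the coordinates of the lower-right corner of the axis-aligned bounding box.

x-range [-7, 2], y-range [-8, 8].
The lower-right corner is (2, -8).

(2, -8)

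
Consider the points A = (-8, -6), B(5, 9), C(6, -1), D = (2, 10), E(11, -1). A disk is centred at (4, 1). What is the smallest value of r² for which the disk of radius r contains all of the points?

The required radius is the distance from (4, 1) to the farthest point.
Squared distances: 193, 65, 8, 85, 53.
Maximum is 193, attained at A.

193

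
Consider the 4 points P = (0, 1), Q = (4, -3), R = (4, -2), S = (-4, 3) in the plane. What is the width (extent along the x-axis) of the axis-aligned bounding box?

8

max x = 4, min x = -4, so width = 8.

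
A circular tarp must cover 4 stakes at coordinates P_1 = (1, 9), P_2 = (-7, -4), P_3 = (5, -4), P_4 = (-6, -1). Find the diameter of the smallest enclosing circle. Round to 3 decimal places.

15.971

By Welzl's lemma the MEC is supported by two points (diametrically opposite) or three points (on a circumcircle).
The minimum enclosing circle is determined by three boundary points: P_1, P_2, P_3.
Their circumcentre is (-1, 33/26) with r² = 43105/676.
The farthest remaining point P_4 is at distance² 20381/676 ≤ 43105/676.
Diameter = 2r = 2√(43105/676) ≈ 15.971.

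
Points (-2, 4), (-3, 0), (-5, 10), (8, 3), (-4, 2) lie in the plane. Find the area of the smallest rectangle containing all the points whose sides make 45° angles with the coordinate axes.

In coordinates u = x + y, v = x − y the rectangle is axis-aligned; the map (x,y)→(u,v) scales areas by 2.
u-values: 2, -3, 5, 11, -2; range = 11 − (-3) = 14.
v-values: -6, -3, -15, 5, -6; range = 5 − (-15) = 20.
Area = (14 × 20) / 2 = 140.

140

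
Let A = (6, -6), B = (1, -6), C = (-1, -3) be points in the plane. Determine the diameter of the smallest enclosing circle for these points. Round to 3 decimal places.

7.616

Side lengths²: AB² = 25, AC² = 58, BC² = 13.
Since AC² = 58 ≥ 25 + 13 = 38, the angle opposite AC is not acute, so the smallest enclosing circle has AC as diameter.
Centre = midpoint of AC = (2.5, -4.5), r² = 58/4 = 14.5.
Diameter = 2r = 2√(14.5) ≈ 7.616.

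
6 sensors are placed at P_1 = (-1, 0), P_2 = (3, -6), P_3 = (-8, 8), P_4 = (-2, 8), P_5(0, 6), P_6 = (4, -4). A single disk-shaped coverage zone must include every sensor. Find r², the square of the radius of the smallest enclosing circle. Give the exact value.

79.25

The minimum enclosing circle of a finite set is fixed by two of the points (as a diameter) or three (as a circumcircle).
The farthest pair is P_2–P_3 with squared distance 317. The circle on this segment as diameter has centre (-2.5, 1) and r² = 317/4 = 79.25.
Check P_1: distance² to centre = 3.25 ≤ 79.25, so it lies inside.
All remaining points lie in this disk, and no smaller disk contains both endpoints, so this is the minimum enclosing circle.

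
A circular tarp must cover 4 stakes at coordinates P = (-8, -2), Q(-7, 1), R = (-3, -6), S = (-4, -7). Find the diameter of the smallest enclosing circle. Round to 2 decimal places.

8.54

The farthest pair is Q–S with squared distance 73. The circle on this segment as diameter has centre (-5.5, -3) and r² = 73/4 = 18.25.
Check P: distance² to centre = 7.25 ≤ 18.25, so it lies inside.
All remaining points lie in this disk, and no smaller disk contains both endpoints, so this is the minimum enclosing circle.
Diameter = 2r = 2√(18.25) ≈ 8.54.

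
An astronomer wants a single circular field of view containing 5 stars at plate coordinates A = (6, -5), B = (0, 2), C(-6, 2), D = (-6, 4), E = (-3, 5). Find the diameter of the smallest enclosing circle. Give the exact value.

15

A smallest enclosing disk is always determined by at most three of the input points on its boundary.
The farthest pair is A–D with squared distance 225. The circle on this segment as diameter has centre (0, -0.5) and r² = 225/4 = 56.25.
Check B: distance² to centre = 6.25 ≤ 56.25, so it lies inside.
All remaining points lie in this disk, and no smaller disk contains both endpoints, so this is the minimum enclosing circle.
Diameter = 2r = 2√(56.25) = 15.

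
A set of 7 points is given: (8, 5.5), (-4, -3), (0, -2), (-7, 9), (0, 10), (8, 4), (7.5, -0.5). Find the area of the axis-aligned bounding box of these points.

x ranges over [-7, 8], width 15.
y ranges over [-3, 10], height 13.
Area = 15 × 13 = 195.

195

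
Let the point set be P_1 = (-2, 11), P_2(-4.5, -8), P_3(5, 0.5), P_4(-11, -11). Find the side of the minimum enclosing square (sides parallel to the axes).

22

The bounding box has width 16 and height 22.
An axis-aligned square enclosing the set must have side ≥ max(width, height).
So the minimum side is max(16, 22) = 22.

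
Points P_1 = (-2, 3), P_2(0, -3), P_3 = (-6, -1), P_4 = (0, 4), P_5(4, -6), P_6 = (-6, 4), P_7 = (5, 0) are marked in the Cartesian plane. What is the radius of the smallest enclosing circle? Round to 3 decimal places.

The farthest pair is P_5–P_6 with squared distance 200. The circle on this segment as diameter has centre (-1, -1) and r² = 200/4 = 50.
Check P_1: distance² to centre = 17 ≤ 50, so it lies inside.
All remaining points lie in this disk, and no smaller disk contains both endpoints, so this is the minimum enclosing circle.
r = √50 ≈ 7.071.

7.071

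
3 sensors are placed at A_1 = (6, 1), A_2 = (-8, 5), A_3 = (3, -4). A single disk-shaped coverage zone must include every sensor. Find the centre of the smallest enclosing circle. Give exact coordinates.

(-53/41, 81/41)

Side lengths²: A_1A_2² = 212, A_1A_3² = 34, A_2A_3² = 202.
Since A_1A_2² = 212 < 202 + 34 = 236, the triangle is acute, so the smallest enclosing circle is the circumcircle.
Circumcentre = (-53/41, 81/41), r² = 91001/1681.
Centre = (-53/41, 81/41).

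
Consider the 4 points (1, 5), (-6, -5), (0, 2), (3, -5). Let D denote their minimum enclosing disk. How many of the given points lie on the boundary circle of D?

The minimum enclosing circle is determined by three boundary points: (1, 5), (-6, -5), (3, -5).
Their circumcentre is (-1.5, -0.7) with r² = 38.74.
The farthest remaining point (0, 2) is at distance² 9.54 ≤ 38.74.
The points at distance exactly r from the centre are (1, 5), (-6, -5), (3, -5) — 3 points.

3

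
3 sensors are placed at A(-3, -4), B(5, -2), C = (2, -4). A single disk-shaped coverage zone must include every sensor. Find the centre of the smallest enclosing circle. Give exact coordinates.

(1, -3)

Side lengths²: AB² = 68, AC² = 25, BC² = 13.
Since AB² = 68 ≥ 25 + 13 = 38, the angle opposite AB is not acute, so the smallest enclosing circle has AB as diameter.
Centre = midpoint of AB = (1, -3), r² = 68/4 = 17.
Centre = (1, -3).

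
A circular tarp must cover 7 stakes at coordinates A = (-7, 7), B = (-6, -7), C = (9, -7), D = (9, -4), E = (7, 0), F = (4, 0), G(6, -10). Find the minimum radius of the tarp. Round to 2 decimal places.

A smallest enclosing disk is always determined by at most three of the input points on its boundary.
The minimum enclosing circle is determined by three boundary points: A, C, G.
Their circumcentre is (1/15, -16/15) with r² = 25877/225.
The farthest remaining point D is at distance² 19892/225 ≤ 25877/225.
r = √(25877/225) ≈ 10.72.

10.72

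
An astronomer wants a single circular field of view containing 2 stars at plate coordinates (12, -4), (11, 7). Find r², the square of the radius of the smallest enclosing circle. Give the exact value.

30.5

The smallest circle enclosing two points has them as diameter endpoints.
Centre = midpoint = (11.5, 1.5); r² = |(12, -4)−(11, 7)|²/4 = 122/4 = 30.5.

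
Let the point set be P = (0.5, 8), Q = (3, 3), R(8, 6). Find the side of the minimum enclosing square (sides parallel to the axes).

7.5

The bounding box has width 7.5 and height 5.
An axis-aligned square enclosing the set must have side ≥ max(width, height).
So the minimum side is max(7.5, 5) = 7.5.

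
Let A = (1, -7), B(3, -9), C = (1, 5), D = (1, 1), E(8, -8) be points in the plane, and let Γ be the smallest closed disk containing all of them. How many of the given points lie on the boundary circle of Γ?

3

The minimum enclosing circle of a finite set is fixed by two of the points (as a diameter) or three (as a circumcircle).
The minimum enclosing circle is determined by three boundary points: B, C, E.
Their circumcentre is (149/36, -61/36) with r² = 35425/648.
The farthest remaining point A is at distance² 24625/648 ≤ 35425/648.
The points at distance exactly r from the centre are B, C, E — 3 points.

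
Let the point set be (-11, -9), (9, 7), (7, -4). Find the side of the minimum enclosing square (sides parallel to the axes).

The bounding box has width 20 and height 16.
An axis-aligned square enclosing the set must have side ≥ max(width, height).
So the minimum side is max(20, 16) = 20.

20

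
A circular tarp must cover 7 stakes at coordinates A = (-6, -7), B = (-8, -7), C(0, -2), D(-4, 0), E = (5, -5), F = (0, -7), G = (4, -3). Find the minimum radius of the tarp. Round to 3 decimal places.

6.576

A smallest enclosing disk is always determined by at most three of the input points on its boundary.
The farthest pair is B–E with squared distance 173. The circle on this segment as diameter has centre (-1.5, -6) and r² = 173/4 = 43.25.
Check A: distance² to centre = 21.25 ≤ 43.25, so it lies inside.
All remaining points lie in this disk, and no smaller disk contains both endpoints, so this is the minimum enclosing circle.
r = √(43.25) ≈ 6.576.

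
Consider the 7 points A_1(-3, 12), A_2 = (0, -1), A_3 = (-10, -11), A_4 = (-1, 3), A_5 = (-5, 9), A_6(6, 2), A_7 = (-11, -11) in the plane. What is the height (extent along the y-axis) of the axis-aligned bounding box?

23

max y = 12, min y = -11, so height = 23.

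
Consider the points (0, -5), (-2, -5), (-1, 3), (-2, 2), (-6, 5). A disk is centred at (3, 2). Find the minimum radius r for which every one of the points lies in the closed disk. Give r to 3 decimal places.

9.487

The required radius is the distance from (3, 2) to the farthest point.
Squared distances: 58, 74, 17, 25, 90.
Maximum is 90, attained at (-6, 5).
r = √90 ≈ 9.487.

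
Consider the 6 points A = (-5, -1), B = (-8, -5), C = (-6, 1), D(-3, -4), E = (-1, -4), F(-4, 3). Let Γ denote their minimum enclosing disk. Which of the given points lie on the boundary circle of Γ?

B, E, F

By Welzl's lemma the MEC is supported by two points (diametrically opposite) or three points (on a circumcircle).
The minimum enclosing circle is determined by three boundary points: B, E, F.
Their circumcentre is (-64/13, -20/13) with r² = 3625/169.
The farthest remaining point D is at distance² 1649/169 ≤ 3625/169.
The points at distance exactly r from the centre are B, E, F — 3 points.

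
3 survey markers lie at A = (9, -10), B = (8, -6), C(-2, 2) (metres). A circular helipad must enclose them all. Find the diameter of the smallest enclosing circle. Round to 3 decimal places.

16.279

Side lengths²: AB² = 17, AC² = 265, BC² = 164.
Since AC² = 265 ≥ 164 + 17 = 181, the angle opposite AC is not acute, so the smallest enclosing circle has AC as diameter.
Centre = midpoint of AC = (3.5, -4), r² = 265/4 = 66.25.
Diameter = 2r = 2√(66.25) ≈ 16.279.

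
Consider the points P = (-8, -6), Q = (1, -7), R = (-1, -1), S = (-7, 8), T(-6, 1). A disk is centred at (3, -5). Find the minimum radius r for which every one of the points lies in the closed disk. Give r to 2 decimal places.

The required radius is the distance from (3, -5) to the farthest point.
Squared distances: 122, 8, 32, 269, 117.
Maximum is 269, attained at S.
r = √269 ≈ 16.40.

16.40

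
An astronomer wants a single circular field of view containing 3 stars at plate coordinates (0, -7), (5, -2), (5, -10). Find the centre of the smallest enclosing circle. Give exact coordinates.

(4, -6)

Call the three points A, B, C in the order given.
Side lengths²: AB² = 50, AC² = 34, BC² = 64.
Since BC² = 64 < 50 + 34 = 84, the triangle is acute, so the smallest enclosing circle is the circumcircle.
Circumcentre = (4, -6), r² = 17.
Centre = (4, -6).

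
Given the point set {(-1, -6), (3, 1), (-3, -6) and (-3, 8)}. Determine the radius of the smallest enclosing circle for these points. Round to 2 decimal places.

7.07

A smallest enclosing disk is always determined by at most three of the input points on its boundary.
The farthest pair is (-1, -6)–(-3, 8) with squared distance 200. The circle on this segment as diameter has centre (-2, 1) and r² = 200/4 = 50.
Check (3, 1): distance² to centre = 25 ≤ 50, so it lies inside.
All remaining points lie in this disk, and no smaller disk contains both endpoints, so this is the minimum enclosing circle.
r = √50 ≈ 7.07.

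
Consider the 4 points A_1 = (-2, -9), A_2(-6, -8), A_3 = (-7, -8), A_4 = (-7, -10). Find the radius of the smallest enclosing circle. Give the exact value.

2.6

The minimum enclosing circle is determined by three boundary points: A_1, A_3, A_4.
Their circumcentre is (-4.6, -9) with r² = 6.76.
The farthest remaining point A_2 is at distance² 2.96 ≤ 6.76.
r = √(6.76) = 2.6.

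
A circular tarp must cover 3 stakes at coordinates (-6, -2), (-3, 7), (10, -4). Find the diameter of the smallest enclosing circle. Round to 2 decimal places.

Call the three points A, B, C in the order given.
Side lengths²: AB² = 90, AC² = 260, BC² = 290.
Since BC² = 290 < 260 + 90 = 350, the triangle is acute, so the smallest enclosing circle is the circumcircle.
Circumcentre = (2.4, 0.2), r² = 75.4.
Diameter = 2r = 2√(75.4) ≈ 17.37.

17.37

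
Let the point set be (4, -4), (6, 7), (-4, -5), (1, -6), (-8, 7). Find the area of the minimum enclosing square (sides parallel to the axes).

The bounding box has width 14 and height 13.
An axis-aligned square enclosing the set must have side ≥ max(width, height).
So the minimum side is max(14, 13) = 14.
Area = 14² = 196.

196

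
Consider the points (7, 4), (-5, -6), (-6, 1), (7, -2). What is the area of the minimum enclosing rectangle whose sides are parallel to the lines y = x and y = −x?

176

In coordinates u = x + y, v = x − y the rectangle is axis-aligned; the map (x,y)→(u,v) scales areas by 2.
u-values: 11, -11, -5, 5; range = 11 − (-11) = 22.
v-values: 3, 1, -7, 9; range = 9 − (-7) = 16.
Area = (22 × 16) / 2 = 176.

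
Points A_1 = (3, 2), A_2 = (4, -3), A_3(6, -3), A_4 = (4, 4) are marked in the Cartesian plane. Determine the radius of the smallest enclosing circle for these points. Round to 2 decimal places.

A smallest enclosing disk is always determined by at most three of the input points on its boundary.
The farthest pair is A_3–A_4 with squared distance 53. The circle on this segment as diameter has centre (5, 0.5) and r² = 53/4 = 13.25.
Check A_1: distance² to centre = 6.25 ≤ 13.25, so it lies inside.
All remaining points lie in this disk, and no smaller disk contains both endpoints, so this is the minimum enclosing circle.
r = √(13.25) ≈ 3.64.

3.64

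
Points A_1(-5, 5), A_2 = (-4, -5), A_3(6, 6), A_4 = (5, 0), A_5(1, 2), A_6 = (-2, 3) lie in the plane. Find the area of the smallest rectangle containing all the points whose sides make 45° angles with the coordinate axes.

157.5

In coordinates u = x + y, v = x − y the rectangle is axis-aligned; the map (x,y)→(u,v) scales areas by 2.
u-values: 0, -9, 12, 5, 3, 1; range = 12 − (-9) = 21.
v-values: -10, 1, 0, 5, -1, -5; range = 5 − (-10) = 15.
Area = (21 × 15) / 2 = 157.5.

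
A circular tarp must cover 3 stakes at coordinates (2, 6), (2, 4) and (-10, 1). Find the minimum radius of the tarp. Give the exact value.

Call the three points A, B, C in the order given.
Side lengths²: AB² = 4, AC² = 169, BC² = 153.
Since AC² = 169 ≥ 153 + 4 = 157, the angle opposite AC is not acute, so the smallest enclosing circle has AC as diameter.
Centre = midpoint of AC = (-4, 3.5), r² = 169/4 = 42.25.
r = √(42.25) = 6.5.

6.5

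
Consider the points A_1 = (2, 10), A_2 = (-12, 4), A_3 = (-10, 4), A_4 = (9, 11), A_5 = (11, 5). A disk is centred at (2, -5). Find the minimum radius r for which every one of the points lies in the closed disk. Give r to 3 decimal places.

The required radius is the distance from (2, -5) to the farthest point.
Squared distances: 225, 277, 225, 305, 181.
Maximum is 305, attained at A_4.
r = √305 ≈ 17.464.

17.464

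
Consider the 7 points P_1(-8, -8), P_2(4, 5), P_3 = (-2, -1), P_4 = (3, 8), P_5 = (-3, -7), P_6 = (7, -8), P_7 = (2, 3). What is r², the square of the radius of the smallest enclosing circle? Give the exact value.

100.140625

By Welzl's lemma the MEC is supported by two points (diametrically opposite) or three points (on a circumcircle).
The minimum enclosing circle is determined by three boundary points: P_1, P_4, P_6.
Their circumcentre is (-0.5, -1.375) with r² = 100.140625.
The farthest remaining point P_2 is at distance² 60.890625 ≤ 100.140625.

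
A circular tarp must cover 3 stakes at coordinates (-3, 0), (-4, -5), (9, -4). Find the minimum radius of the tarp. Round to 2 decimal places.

6.57

Call the three points A, B, C in the order given.
Side lengths²: AB² = 26, AC² = 160, BC² = 170.
Since BC² = 170 < 160 + 26 = 186, the triangle is acute, so the smallest enclosing circle is the circumcircle.
Circumcentre = (2.4375, -3.6875), r² = 43.1640625.
r = √(43.1640625) ≈ 6.57.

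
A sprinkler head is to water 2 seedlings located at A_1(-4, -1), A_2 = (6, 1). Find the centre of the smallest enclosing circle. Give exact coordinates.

(1, 0)

The smallest circle enclosing two points has them as diameter endpoints.
Centre = midpoint = (1, 0); r² = |A_1A_2|²/4 = 104/4 = 26.
Centre = (1, 0).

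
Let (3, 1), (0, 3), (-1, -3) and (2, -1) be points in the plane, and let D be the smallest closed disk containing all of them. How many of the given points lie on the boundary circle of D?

3

A smallest enclosing disk is always determined by at most three of the input points on its boundary.
The minimum enclosing circle is determined by three boundary points: (3, 1), (0, 3), (-1, -3).
Their circumcentre is (0.1, -0.1) with r² = 9.62.
The farthest remaining point (2, -1) is at distance² 4.42 ≤ 9.62.
The points at distance exactly r from the centre are (3, 1), (0, 3), (-1, -3) — 3 points.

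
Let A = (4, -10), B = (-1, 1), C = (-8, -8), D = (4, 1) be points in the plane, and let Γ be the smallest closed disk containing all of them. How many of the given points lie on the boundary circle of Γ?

By Welzl's lemma the MEC is supported by two points (diametrically opposite) or three points (on a circumcircle).
The minimum enclosing circle is determined by three boundary points: A, C, D.
Their circumcentre is (-1.25, -4.5) with r² = 57.8125.
The farthest remaining point B is at distance² 30.3125 ≤ 57.8125.
The points at distance exactly r from the centre are A, C, D — 3 points.

3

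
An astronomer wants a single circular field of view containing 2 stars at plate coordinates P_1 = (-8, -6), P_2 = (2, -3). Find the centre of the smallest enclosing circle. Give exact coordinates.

The smallest circle enclosing two points has them as diameter endpoints.
Centre = midpoint = (-3, -4.5); r² = |P_1P_2|²/4 = 109/4 = 27.25.
Centre = (-3, -4.5).

(-3, -4.5)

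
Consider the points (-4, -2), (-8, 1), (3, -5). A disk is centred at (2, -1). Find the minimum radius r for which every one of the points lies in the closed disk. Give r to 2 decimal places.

The required radius is the distance from (2, -1) to the farthest point.
Squared distances: 37, 104, 17.
Maximum is 104, attained at (-8, 1).
r = √104 ≈ 10.20.

10.20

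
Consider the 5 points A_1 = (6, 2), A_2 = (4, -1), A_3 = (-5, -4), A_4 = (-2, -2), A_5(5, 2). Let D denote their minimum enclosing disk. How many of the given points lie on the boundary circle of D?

2

By Welzl's lemma the MEC is supported by two points (diametrically opposite) or three points (on a circumcircle).
The farthest pair is A_1–A_3 with squared distance 157. The circle on this segment as diameter has centre (0.5, -1) and r² = 157/4 = 39.25.
Check A_2: distance² to centre = 12.25 ≤ 39.25, so it lies inside.
All remaining points lie in this disk, and no smaller disk contains both endpoints, so this is the minimum enclosing circle.
The points at distance exactly r from the centre are A_1, A_3 — 2 points.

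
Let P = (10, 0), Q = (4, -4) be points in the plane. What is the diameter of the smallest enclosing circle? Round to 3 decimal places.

7.211

The smallest circle enclosing two points has them as diameter endpoints.
Centre = midpoint = (7, -2); r² = |PQ|²/4 = 52/4 = 13.
Diameter = 2r = 2√13 ≈ 7.211.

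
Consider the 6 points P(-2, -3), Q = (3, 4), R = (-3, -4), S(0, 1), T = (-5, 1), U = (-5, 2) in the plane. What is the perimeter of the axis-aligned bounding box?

32

Width = max x − min x = 3 − (-5) = 8.
Height = max y − min y = 4 − (-4) = 8.
Perimeter = 2(8 + 8) = 32.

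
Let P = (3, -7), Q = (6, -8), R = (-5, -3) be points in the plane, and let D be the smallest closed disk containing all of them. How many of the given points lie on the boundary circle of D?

Side lengths²: PQ² = 10, PR² = 80, QR² = 146.
Since QR² = 146 ≥ 80 + 10 = 90, the angle opposite QR is not acute, so the smallest enclosing circle has QR as diameter.
Centre = midpoint of QR = (0.5, -5.5), r² = 146/4 = 36.5.
The points at distance exactly r from the centre are Q, R — 2 points.

2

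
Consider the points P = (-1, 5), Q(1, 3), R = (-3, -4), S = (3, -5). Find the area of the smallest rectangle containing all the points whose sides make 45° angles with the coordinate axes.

77

In coordinates u = x + y, v = x − y the rectangle is axis-aligned; the map (x,y)→(u,v) scales areas by 2.
u-values: 4, 4, -7, -2; range = 4 − (-7) = 11.
v-values: -6, -2, 1, 8; range = 8 − (-6) = 14.
Area = (11 × 14) / 2 = 77.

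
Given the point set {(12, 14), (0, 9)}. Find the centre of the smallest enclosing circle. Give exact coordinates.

(6, 11.5)

The smallest circle enclosing two points has them as diameter endpoints.
Centre = midpoint = (6, 11.5); r² = |(12, 14)−(0, 9)|²/4 = 169/4 = 42.25.
Centre = (6, 11.5).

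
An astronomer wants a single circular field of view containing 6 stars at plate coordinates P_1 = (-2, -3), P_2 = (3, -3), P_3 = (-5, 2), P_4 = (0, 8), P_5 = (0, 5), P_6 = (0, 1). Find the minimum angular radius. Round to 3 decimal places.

5.794

The minimum enclosing circle of a finite set is fixed by two of the points (as a diameter) or three (as a circumcircle).
The minimum enclosing circle is determined by three boundary points: P_1, P_2, P_4.
Their circumcentre is (0.5, 49/22) with r² = 8125/242.
The farthest remaining point P_3 is at distance² 7333/242 ≤ 8125/242.
r = √(8125/242) ≈ 5.794.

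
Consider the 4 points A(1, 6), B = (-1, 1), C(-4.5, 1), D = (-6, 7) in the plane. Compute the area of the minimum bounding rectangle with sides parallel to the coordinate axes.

x ranges over [-6, 1], width 7.
y ranges over [1, 7], height 6.
Area = 7 × 6 = 42.

42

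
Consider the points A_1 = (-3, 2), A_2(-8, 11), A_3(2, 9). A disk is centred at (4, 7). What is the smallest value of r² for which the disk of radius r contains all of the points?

The required radius is the distance from (4, 7) to the farthest point.
Squared distances: 74, 160, 8.
Maximum is 160, attained at A_2.

160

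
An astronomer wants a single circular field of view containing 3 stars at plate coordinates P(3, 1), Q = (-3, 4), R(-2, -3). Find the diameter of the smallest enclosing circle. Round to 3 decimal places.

7.788

Side lengths²: PQ² = 45, PR² = 41, QR² = 50.
Since QR² = 50 < 45 + 41 = 86, the triangle is acute, so the smallest enclosing circle is the circumcircle.
Circumcentre = (-23/26, 19/26), r² = 5125/338.
Diameter = 2r = 2√(5125/338) ≈ 7.788.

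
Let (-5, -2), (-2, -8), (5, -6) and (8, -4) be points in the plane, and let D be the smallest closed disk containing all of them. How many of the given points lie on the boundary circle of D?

2

The minimum enclosing circle of a finite set is fixed by two of the points (as a diameter) or three (as a circumcircle).
The farthest pair is (-5, -2)–(8, -4) with squared distance 173. The circle on this segment as diameter has centre (1.5, -3) and r² = 173/4 = 43.25.
Check (-2, -8): distance² to centre = 37.25 ≤ 43.25, so it lies inside.
All remaining points lie in this disk, and no smaller disk contains both endpoints, so this is the minimum enclosing circle.
The points at distance exactly r from the centre are (-5, -2), (8, -4) — 2 points.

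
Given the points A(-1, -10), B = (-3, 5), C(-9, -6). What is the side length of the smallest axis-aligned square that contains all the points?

The bounding box has width 8 and height 15.
An axis-aligned square enclosing the set must have side ≥ max(width, height).
So the minimum side is max(8, 15) = 15.

15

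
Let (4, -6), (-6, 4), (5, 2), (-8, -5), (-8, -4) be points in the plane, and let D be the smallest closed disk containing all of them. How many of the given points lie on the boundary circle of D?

The minimum enclosing circle of a finite set is fixed by two of the points (as a diameter) or three (as a circumcircle).
The farthest pair is (5, 2)–(-8, -5) with squared distance 218. The circle on this segment as diameter has centre (-1.5, -1.5) and r² = 218/4 = 54.5.
Check (4, -6): distance² to centre = 50.5 ≤ 54.5, so it lies inside.
All remaining points lie in this disk, and no smaller disk contains both endpoints, so this is the minimum enclosing circle.
The points at distance exactly r from the centre are (5, 2), (-8, -5) — 2 points.

2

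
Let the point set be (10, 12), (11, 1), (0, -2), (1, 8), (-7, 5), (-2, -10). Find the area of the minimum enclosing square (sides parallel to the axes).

The bounding box has width 18 and height 22.
An axis-aligned square enclosing the set must have side ≥ max(width, height).
So the minimum side is max(18, 22) = 22.
Area = 22² = 484.

484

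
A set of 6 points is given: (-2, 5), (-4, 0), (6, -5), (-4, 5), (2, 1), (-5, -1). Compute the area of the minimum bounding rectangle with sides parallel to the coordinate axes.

x ranges over [-5, 6], width 11.
y ranges over [-5, 5], height 10.
Area = 11 × 10 = 110.

110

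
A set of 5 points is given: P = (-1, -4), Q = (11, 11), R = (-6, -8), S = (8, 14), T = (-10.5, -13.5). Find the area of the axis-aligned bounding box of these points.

591.25

x ranges over [-10.5, 11], width 21.5.
y ranges over [-13.5, 14], height 27.5.
Area = 21.5 × 27.5 = 591.25.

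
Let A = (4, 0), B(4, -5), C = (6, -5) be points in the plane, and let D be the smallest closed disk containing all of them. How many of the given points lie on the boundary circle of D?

Side lengths²: AB² = 25, AC² = 29, BC² = 4.
Since AC² = 29 ≥ 25 + 4 = 29, the angle opposite AC is not acute, so the smallest enclosing circle has AC as diameter.
Centre = midpoint of AC = (5, -2.5), r² = 29/4 = 7.25.
The points at distance exactly r from the centre are A, B, C — 3 points.

3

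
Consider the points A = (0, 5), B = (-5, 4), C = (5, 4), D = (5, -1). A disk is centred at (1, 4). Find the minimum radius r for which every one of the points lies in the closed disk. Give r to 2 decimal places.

The required radius is the distance from (1, 4) to the farthest point.
Squared distances: 2, 36, 16, 41.
Maximum is 41, attained at D.
r = √41 ≈ 6.40.

6.40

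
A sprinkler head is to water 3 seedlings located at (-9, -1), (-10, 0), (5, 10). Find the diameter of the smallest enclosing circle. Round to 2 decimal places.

Call the three points A, B, C in the order given.
Side lengths²: AB² = 2, AC² = 317, BC² = 325.
Since BC² = 325 ≥ 317 + 2 = 319, the angle opposite BC is not acute, so the smallest enclosing circle has BC as diameter.
Centre = midpoint of BC = (-2.5, 5), r² = 325/4 = 81.25.
Diameter = 2r = 2√(81.25) ≈ 18.03.

18.03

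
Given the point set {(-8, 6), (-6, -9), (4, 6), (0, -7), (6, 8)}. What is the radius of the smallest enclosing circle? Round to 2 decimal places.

10.40

By Welzl's lemma the MEC is supported by two points (diametrically opposite) or three points (on a circumcircle).
The farthest pair is (-6, -9)–(6, 8) with squared distance 433. The circle on this segment as diameter has centre (0, -0.5) and r² = 433/4 = 108.25.
Check (-8, 6): distance² to centre = 106.25 ≤ 108.25, so it lies inside.
All remaining points lie in this disk, and no smaller disk contains both endpoints, so this is the minimum enclosing circle.
r = √(108.25) ≈ 10.40.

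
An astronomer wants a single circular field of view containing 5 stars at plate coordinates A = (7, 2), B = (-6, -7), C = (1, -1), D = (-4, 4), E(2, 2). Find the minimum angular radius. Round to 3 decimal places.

7.906

The farthest pair is A–B with squared distance 250. The circle on this segment as diameter has centre (0.5, -2.5) and r² = 250/4 = 62.5.
Check C: distance² to centre = 2.5 ≤ 62.5, so it lies inside.
All remaining points lie in this disk, and no smaller disk contains both endpoints, so this is the minimum enclosing circle.
r = √(62.5) ≈ 7.906.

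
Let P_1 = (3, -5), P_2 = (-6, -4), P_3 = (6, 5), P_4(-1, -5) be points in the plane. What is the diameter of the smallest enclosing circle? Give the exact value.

15

A smallest enclosing disk is always determined by at most three of the input points on its boundary.
The farthest pair is P_2–P_3 with squared distance 225. The circle on this segment as diameter has centre (0, 0.5) and r² = 225/4 = 56.25.
Check P_1: distance² to centre = 39.25 ≤ 56.25, so it lies inside.
All remaining points lie in this disk, and no smaller disk contains both endpoints, so this is the minimum enclosing circle.
Diameter = 2r = 2√(56.25) = 15.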